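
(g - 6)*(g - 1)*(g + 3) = g^3 - 4*g^2 - 15*g + 18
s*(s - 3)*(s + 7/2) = s^3 + s^2/2 - 21*s/2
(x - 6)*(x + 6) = x^2 - 36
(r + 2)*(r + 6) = r^2 + 8*r + 12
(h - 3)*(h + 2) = h^2 - h - 6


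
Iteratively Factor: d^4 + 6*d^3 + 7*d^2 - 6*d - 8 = (d - 1)*(d^3 + 7*d^2 + 14*d + 8) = (d - 1)*(d + 1)*(d^2 + 6*d + 8) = (d - 1)*(d + 1)*(d + 4)*(d + 2)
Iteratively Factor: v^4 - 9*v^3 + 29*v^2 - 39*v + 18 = (v - 3)*(v^3 - 6*v^2 + 11*v - 6) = (v - 3)*(v - 1)*(v^2 - 5*v + 6) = (v - 3)*(v - 2)*(v - 1)*(v - 3)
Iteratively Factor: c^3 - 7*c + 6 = (c - 1)*(c^2 + c - 6) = (c - 1)*(c + 3)*(c - 2)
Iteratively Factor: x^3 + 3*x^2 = (x + 3)*(x^2) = x*(x + 3)*(x)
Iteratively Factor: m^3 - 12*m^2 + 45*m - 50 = (m - 5)*(m^2 - 7*m + 10) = (m - 5)^2*(m - 2)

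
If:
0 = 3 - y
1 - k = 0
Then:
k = 1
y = 3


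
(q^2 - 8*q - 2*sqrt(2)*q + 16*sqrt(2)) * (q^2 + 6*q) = q^4 - 2*sqrt(2)*q^3 - 2*q^3 - 48*q^2 + 4*sqrt(2)*q^2 + 96*sqrt(2)*q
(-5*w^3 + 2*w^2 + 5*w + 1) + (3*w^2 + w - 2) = -5*w^3 + 5*w^2 + 6*w - 1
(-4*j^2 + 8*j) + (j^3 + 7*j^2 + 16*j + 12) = j^3 + 3*j^2 + 24*j + 12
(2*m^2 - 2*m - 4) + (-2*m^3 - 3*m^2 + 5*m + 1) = -2*m^3 - m^2 + 3*m - 3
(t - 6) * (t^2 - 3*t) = t^3 - 9*t^2 + 18*t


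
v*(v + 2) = v^2 + 2*v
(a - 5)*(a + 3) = a^2 - 2*a - 15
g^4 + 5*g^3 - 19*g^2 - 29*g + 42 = (g - 3)*(g - 1)*(g + 2)*(g + 7)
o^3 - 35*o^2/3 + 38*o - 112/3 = (o - 7)*(o - 8/3)*(o - 2)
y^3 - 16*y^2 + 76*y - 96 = (y - 8)*(y - 6)*(y - 2)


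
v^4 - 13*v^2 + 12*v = v*(v - 3)*(v - 1)*(v + 4)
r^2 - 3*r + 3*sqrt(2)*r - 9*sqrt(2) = (r - 3)*(r + 3*sqrt(2))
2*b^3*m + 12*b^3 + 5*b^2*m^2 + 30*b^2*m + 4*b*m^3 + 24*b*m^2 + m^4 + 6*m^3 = (b + m)^2*(2*b + m)*(m + 6)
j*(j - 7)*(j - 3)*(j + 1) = j^4 - 9*j^3 + 11*j^2 + 21*j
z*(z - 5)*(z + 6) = z^3 + z^2 - 30*z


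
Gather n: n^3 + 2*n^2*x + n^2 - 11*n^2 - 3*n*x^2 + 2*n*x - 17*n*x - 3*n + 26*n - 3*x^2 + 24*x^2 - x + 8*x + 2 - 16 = n^3 + n^2*(2*x - 10) + n*(-3*x^2 - 15*x + 23) + 21*x^2 + 7*x - 14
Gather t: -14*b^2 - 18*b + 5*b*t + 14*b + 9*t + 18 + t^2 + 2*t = -14*b^2 - 4*b + t^2 + t*(5*b + 11) + 18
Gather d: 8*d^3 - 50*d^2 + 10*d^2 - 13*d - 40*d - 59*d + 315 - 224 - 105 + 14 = 8*d^3 - 40*d^2 - 112*d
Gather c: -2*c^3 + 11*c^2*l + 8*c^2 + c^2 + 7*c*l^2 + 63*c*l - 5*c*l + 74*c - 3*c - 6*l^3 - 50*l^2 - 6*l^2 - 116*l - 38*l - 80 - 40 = -2*c^3 + c^2*(11*l + 9) + c*(7*l^2 + 58*l + 71) - 6*l^3 - 56*l^2 - 154*l - 120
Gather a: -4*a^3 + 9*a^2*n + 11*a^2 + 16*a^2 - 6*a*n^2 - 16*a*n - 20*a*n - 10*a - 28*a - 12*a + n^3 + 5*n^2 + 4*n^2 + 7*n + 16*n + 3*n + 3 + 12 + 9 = -4*a^3 + a^2*(9*n + 27) + a*(-6*n^2 - 36*n - 50) + n^3 + 9*n^2 + 26*n + 24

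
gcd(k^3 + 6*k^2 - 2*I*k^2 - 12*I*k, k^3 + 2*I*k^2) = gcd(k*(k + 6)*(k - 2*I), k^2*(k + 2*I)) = k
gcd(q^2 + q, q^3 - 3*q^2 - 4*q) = q^2 + q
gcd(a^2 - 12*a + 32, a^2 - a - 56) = a - 8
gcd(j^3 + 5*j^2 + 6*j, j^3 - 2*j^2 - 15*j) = j^2 + 3*j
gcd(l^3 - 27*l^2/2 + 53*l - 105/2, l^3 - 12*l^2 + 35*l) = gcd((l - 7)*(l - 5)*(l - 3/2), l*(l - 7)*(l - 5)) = l^2 - 12*l + 35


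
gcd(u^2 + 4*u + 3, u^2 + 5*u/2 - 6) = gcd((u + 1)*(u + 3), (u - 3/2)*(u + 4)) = 1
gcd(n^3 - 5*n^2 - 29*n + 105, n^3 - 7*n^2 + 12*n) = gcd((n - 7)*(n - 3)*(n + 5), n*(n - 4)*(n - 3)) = n - 3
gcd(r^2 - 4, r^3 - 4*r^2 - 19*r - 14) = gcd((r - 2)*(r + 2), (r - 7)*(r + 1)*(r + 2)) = r + 2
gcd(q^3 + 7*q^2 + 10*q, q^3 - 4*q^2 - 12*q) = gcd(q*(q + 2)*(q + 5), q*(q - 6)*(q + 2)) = q^2 + 2*q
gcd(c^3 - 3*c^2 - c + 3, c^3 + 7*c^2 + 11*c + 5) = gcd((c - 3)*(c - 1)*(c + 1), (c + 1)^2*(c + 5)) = c + 1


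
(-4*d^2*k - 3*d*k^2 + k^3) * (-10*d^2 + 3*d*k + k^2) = 40*d^4*k + 18*d^3*k^2 - 23*d^2*k^3 + k^5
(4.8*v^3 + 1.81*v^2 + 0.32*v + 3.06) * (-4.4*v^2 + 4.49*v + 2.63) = -21.12*v^5 + 13.588*v^4 + 19.3429*v^3 - 7.2669*v^2 + 14.581*v + 8.0478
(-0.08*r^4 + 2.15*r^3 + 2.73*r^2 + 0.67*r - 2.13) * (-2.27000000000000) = 0.1816*r^4 - 4.8805*r^3 - 6.1971*r^2 - 1.5209*r + 4.8351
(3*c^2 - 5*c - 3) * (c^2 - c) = 3*c^4 - 8*c^3 + 2*c^2 + 3*c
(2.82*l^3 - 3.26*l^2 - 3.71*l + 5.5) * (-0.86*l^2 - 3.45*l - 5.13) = -2.4252*l^5 - 6.9254*l^4 - 0.0289999999999999*l^3 + 24.7933*l^2 + 0.0572999999999979*l - 28.215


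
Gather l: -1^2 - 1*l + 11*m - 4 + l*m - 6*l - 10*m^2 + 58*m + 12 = l*(m - 7) - 10*m^2 + 69*m + 7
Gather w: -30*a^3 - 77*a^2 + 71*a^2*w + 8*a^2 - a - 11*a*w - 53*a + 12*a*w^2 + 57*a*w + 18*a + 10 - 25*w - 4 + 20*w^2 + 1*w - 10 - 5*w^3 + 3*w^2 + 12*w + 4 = -30*a^3 - 69*a^2 - 36*a - 5*w^3 + w^2*(12*a + 23) + w*(71*a^2 + 46*a - 12)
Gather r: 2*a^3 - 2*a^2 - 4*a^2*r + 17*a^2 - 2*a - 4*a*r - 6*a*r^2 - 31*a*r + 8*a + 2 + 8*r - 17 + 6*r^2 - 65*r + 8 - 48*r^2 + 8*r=2*a^3 + 15*a^2 + 6*a + r^2*(-6*a - 42) + r*(-4*a^2 - 35*a - 49) - 7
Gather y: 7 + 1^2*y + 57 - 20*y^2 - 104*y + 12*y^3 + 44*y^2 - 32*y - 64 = 12*y^3 + 24*y^2 - 135*y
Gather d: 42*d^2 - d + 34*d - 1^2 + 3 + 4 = 42*d^2 + 33*d + 6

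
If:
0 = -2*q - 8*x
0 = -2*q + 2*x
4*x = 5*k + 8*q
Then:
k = 0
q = 0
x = 0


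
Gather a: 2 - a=2 - a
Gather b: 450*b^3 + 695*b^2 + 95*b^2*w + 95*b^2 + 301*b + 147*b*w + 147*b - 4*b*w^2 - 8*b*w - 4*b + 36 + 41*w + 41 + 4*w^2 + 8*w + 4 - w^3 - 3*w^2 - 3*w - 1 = 450*b^3 + b^2*(95*w + 790) + b*(-4*w^2 + 139*w + 444) - w^3 + w^2 + 46*w + 80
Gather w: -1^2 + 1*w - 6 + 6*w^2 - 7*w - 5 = 6*w^2 - 6*w - 12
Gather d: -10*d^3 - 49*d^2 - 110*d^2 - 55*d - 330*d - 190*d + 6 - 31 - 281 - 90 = -10*d^3 - 159*d^2 - 575*d - 396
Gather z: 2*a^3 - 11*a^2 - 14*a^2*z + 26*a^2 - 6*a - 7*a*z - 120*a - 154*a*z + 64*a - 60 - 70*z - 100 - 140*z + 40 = 2*a^3 + 15*a^2 - 62*a + z*(-14*a^2 - 161*a - 210) - 120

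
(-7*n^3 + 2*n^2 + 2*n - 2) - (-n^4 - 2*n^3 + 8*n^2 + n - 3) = n^4 - 5*n^3 - 6*n^2 + n + 1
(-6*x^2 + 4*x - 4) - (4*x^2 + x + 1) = -10*x^2 + 3*x - 5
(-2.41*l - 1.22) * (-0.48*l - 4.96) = 1.1568*l^2 + 12.5392*l + 6.0512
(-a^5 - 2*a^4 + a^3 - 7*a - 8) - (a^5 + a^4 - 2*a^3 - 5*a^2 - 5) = -2*a^5 - 3*a^4 + 3*a^3 + 5*a^2 - 7*a - 3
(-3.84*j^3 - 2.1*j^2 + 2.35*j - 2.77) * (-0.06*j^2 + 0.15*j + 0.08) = 0.2304*j^5 - 0.45*j^4 - 0.7632*j^3 + 0.3507*j^2 - 0.2275*j - 0.2216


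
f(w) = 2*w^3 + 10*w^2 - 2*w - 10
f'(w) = 6*w^2 + 20*w - 2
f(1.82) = 31.54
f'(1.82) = 54.27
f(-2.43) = 25.21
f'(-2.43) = -15.17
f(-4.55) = 17.73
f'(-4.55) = 31.22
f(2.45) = 74.54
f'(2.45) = 83.02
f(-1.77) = 13.78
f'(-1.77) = -18.60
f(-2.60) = 27.65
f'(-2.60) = -13.44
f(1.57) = 19.25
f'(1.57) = 44.19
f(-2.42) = 25.06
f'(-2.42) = -15.26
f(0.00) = -10.00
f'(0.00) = -2.00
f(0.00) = -10.00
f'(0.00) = -2.00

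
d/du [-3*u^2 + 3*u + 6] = 3 - 6*u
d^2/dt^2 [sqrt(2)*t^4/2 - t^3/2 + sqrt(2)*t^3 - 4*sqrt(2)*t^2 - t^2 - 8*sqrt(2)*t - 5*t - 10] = 6*sqrt(2)*t^2 - 3*t + 6*sqrt(2)*t - 8*sqrt(2) - 2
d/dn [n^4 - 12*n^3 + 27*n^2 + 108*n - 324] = 4*n^3 - 36*n^2 + 54*n + 108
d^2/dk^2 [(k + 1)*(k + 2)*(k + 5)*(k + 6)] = 12*k^2 + 84*k + 130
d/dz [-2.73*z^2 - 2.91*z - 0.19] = -5.46*z - 2.91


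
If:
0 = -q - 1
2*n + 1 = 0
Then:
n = -1/2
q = -1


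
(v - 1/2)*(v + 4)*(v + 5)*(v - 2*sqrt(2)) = v^4 - 2*sqrt(2)*v^3 + 17*v^3/2 - 17*sqrt(2)*v^2 + 31*v^2/2 - 31*sqrt(2)*v - 10*v + 20*sqrt(2)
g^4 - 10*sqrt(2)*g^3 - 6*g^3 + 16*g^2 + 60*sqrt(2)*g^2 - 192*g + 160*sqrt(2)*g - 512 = (g - 8)*(g + 2)*(g - 8*sqrt(2))*(g - 2*sqrt(2))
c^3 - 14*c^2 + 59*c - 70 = (c - 7)*(c - 5)*(c - 2)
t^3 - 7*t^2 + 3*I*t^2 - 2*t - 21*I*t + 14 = (t - 7)*(t + I)*(t + 2*I)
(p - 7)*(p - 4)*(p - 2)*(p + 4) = p^4 - 9*p^3 - 2*p^2 + 144*p - 224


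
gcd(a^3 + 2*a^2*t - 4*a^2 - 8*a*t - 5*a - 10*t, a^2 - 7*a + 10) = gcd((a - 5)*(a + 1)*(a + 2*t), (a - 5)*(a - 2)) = a - 5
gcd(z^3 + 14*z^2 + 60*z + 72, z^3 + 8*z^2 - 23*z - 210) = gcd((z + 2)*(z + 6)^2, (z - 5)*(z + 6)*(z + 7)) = z + 6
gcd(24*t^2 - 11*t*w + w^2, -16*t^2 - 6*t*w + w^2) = 8*t - w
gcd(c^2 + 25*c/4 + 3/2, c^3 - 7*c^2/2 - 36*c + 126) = c + 6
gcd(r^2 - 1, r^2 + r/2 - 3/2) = r - 1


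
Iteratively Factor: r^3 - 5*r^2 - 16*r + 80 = (r - 5)*(r^2 - 16) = (r - 5)*(r - 4)*(r + 4)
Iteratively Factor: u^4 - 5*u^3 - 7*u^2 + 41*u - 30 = (u + 3)*(u^3 - 8*u^2 + 17*u - 10) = (u - 1)*(u + 3)*(u^2 - 7*u + 10) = (u - 2)*(u - 1)*(u + 3)*(u - 5)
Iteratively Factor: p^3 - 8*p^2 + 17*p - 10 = (p - 1)*(p^2 - 7*p + 10) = (p - 5)*(p - 1)*(p - 2)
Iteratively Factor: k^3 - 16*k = (k)*(k^2 - 16) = k*(k - 4)*(k + 4)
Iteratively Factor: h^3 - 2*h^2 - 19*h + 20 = (h - 1)*(h^2 - h - 20) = (h - 1)*(h + 4)*(h - 5)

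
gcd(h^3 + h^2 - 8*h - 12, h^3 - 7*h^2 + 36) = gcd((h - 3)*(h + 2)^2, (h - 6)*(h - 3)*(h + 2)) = h^2 - h - 6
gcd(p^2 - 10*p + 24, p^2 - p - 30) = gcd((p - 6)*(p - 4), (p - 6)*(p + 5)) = p - 6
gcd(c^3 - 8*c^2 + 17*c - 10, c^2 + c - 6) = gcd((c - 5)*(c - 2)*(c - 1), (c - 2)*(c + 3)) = c - 2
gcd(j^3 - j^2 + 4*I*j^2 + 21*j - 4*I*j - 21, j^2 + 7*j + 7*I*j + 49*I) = j + 7*I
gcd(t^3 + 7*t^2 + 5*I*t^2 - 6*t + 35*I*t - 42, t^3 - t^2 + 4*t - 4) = t + 2*I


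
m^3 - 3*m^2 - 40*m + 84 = (m - 7)*(m - 2)*(m + 6)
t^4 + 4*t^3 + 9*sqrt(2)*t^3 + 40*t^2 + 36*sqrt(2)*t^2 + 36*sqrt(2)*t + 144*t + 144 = (t + 2)^2*(t + 3*sqrt(2))*(t + 6*sqrt(2))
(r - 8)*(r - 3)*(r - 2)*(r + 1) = r^4 - 12*r^3 + 33*r^2 - 2*r - 48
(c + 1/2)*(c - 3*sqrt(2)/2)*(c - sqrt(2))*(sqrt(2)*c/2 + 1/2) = sqrt(2)*c^4/2 - 2*c^3 + sqrt(2)*c^3/4 - c^2 + sqrt(2)*c^2/4 + sqrt(2)*c/8 + 3*c/2 + 3/4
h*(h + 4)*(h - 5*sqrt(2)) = h^3 - 5*sqrt(2)*h^2 + 4*h^2 - 20*sqrt(2)*h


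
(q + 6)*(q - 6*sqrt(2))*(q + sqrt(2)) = q^3 - 5*sqrt(2)*q^2 + 6*q^2 - 30*sqrt(2)*q - 12*q - 72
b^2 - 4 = (b - 2)*(b + 2)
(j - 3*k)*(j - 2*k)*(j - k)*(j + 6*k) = j^4 - 25*j^2*k^2 + 60*j*k^3 - 36*k^4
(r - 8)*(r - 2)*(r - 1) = r^3 - 11*r^2 + 26*r - 16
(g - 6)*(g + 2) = g^2 - 4*g - 12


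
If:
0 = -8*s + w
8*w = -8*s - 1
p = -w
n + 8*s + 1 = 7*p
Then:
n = -1/9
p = 1/9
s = -1/72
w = -1/9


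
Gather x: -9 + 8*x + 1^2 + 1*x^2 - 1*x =x^2 + 7*x - 8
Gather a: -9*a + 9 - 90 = -9*a - 81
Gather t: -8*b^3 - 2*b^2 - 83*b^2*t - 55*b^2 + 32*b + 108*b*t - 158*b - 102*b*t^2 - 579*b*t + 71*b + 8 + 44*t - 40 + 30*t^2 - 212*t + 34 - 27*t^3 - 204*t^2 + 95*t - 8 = -8*b^3 - 57*b^2 - 55*b - 27*t^3 + t^2*(-102*b - 174) + t*(-83*b^2 - 471*b - 73) - 6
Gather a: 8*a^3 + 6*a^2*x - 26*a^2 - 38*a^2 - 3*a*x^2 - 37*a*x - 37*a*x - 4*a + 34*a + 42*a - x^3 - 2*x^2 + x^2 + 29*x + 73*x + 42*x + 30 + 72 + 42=8*a^3 + a^2*(6*x - 64) + a*(-3*x^2 - 74*x + 72) - x^3 - x^2 + 144*x + 144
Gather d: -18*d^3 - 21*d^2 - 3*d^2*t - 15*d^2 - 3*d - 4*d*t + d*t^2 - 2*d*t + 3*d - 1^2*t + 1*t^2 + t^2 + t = -18*d^3 + d^2*(-3*t - 36) + d*(t^2 - 6*t) + 2*t^2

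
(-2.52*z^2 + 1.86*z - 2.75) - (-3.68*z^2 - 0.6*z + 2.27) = 1.16*z^2 + 2.46*z - 5.02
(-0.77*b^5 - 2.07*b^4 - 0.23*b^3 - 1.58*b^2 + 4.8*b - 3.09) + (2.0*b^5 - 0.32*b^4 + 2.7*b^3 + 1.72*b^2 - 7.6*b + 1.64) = 1.23*b^5 - 2.39*b^4 + 2.47*b^3 + 0.14*b^2 - 2.8*b - 1.45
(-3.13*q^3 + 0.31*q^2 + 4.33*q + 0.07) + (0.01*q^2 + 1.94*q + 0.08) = -3.13*q^3 + 0.32*q^2 + 6.27*q + 0.15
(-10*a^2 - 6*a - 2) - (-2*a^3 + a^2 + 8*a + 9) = 2*a^3 - 11*a^2 - 14*a - 11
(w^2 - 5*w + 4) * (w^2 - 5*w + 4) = w^4 - 10*w^3 + 33*w^2 - 40*w + 16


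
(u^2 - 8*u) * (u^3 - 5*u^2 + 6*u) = u^5 - 13*u^4 + 46*u^3 - 48*u^2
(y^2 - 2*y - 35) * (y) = y^3 - 2*y^2 - 35*y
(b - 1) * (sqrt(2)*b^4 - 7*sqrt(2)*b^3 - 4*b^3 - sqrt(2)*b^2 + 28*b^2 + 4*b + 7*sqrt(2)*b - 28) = sqrt(2)*b^5 - 8*sqrt(2)*b^4 - 4*b^4 + 6*sqrt(2)*b^3 + 32*b^3 - 24*b^2 + 8*sqrt(2)*b^2 - 32*b - 7*sqrt(2)*b + 28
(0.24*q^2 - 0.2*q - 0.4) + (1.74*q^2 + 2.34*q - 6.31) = 1.98*q^2 + 2.14*q - 6.71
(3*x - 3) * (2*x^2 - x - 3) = 6*x^3 - 9*x^2 - 6*x + 9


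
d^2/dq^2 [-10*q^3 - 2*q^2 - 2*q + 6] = -60*q - 4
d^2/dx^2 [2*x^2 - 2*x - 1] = 4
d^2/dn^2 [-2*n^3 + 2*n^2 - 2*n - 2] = 4 - 12*n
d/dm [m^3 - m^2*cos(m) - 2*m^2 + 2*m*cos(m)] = m^2*sin(m) + 3*m^2 - 2*sqrt(2)*m*sin(m + pi/4) - 4*m + 2*cos(m)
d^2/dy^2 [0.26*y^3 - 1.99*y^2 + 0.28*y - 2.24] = 1.56*y - 3.98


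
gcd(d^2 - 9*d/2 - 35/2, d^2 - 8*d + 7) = d - 7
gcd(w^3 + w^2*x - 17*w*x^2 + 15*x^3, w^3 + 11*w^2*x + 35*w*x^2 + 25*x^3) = w + 5*x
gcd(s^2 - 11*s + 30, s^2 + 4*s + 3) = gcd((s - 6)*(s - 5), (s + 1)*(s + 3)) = 1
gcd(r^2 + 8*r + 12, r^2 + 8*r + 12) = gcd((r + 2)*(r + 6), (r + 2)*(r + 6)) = r^2 + 8*r + 12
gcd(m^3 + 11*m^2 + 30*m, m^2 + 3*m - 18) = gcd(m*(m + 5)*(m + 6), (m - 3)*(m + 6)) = m + 6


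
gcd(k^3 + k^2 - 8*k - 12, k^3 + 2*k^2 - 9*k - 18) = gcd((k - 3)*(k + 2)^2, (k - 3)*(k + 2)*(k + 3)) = k^2 - k - 6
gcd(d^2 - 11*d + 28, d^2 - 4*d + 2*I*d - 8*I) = d - 4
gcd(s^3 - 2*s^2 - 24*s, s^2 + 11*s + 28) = s + 4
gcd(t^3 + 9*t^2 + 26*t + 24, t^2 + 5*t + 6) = t^2 + 5*t + 6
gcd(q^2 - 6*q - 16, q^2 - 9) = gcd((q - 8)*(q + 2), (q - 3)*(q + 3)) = 1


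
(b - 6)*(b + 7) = b^2 + b - 42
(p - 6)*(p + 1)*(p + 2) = p^3 - 3*p^2 - 16*p - 12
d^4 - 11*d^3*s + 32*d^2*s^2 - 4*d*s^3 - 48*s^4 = (d - 6*s)*(d - 4*s)*(d - 2*s)*(d + s)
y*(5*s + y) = 5*s*y + y^2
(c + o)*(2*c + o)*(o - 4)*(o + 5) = 2*c^2*o^2 + 2*c^2*o - 40*c^2 + 3*c*o^3 + 3*c*o^2 - 60*c*o + o^4 + o^3 - 20*o^2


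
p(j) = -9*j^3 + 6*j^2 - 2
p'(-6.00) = -1044.00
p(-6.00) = 2158.00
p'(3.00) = -207.00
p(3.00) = -191.00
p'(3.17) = -233.28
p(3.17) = -228.40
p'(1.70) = -57.63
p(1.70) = -28.88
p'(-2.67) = -224.52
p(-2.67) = 212.08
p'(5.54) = -762.19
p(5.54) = -1348.13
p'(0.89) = -10.71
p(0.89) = -3.59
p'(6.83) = -1177.56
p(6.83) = -2589.61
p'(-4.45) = -588.07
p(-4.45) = 909.91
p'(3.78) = -340.43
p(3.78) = -402.36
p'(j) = -27*j^2 + 12*j = 3*j*(4 - 9*j)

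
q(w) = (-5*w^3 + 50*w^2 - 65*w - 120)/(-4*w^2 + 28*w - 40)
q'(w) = (8*w - 28)*(-5*w^3 + 50*w^2 - 65*w - 120)/(-4*w^2 + 28*w - 40)^2 + (-15*w^2 + 100*w - 65)/(-4*w^2 + 28*w - 40) = 5*(w^4 - 14*w^3 + 87*w^2 - 248*w + 298)/(4*(w^4 - 14*w^3 + 69*w^2 - 140*w + 100))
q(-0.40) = 1.65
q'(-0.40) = 3.07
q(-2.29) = -2.81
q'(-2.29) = 1.94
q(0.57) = 5.59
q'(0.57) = 5.68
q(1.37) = 14.00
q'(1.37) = 21.28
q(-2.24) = -2.71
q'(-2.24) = 1.95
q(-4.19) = -6.14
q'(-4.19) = 1.62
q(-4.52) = -6.67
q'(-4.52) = 1.59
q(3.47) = 5.29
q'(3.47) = 11.13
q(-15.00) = -21.31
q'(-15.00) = 1.31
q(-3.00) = -4.12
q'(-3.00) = 1.78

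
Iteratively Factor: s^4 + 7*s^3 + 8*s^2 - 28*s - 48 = (s + 4)*(s^3 + 3*s^2 - 4*s - 12) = (s - 2)*(s + 4)*(s^2 + 5*s + 6) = (s - 2)*(s + 3)*(s + 4)*(s + 2)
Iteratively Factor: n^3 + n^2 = (n)*(n^2 + n) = n^2*(n + 1)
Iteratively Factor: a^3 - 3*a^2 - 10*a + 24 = (a + 3)*(a^2 - 6*a + 8) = (a - 2)*(a + 3)*(a - 4)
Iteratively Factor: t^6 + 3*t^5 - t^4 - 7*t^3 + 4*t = (t + 2)*(t^5 + t^4 - 3*t^3 - t^2 + 2*t) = (t + 2)^2*(t^4 - t^3 - t^2 + t) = (t - 1)*(t + 2)^2*(t^3 - t) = t*(t - 1)*(t + 2)^2*(t^2 - 1) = t*(t - 1)*(t + 1)*(t + 2)^2*(t - 1)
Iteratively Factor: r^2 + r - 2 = (r - 1)*(r + 2)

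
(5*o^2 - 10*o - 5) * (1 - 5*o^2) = -25*o^4 + 50*o^3 + 30*o^2 - 10*o - 5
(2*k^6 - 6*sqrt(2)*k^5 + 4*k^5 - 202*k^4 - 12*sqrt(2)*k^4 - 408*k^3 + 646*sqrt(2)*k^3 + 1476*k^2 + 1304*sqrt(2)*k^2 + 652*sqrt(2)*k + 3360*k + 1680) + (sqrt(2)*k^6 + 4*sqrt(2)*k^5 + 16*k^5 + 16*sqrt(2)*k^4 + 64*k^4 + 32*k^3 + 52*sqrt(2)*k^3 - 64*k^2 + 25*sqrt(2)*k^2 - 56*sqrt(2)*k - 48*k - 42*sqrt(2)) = sqrt(2)*k^6 + 2*k^6 - 2*sqrt(2)*k^5 + 20*k^5 - 138*k^4 + 4*sqrt(2)*k^4 - 376*k^3 + 698*sqrt(2)*k^3 + 1412*k^2 + 1329*sqrt(2)*k^2 + 596*sqrt(2)*k + 3312*k - 42*sqrt(2) + 1680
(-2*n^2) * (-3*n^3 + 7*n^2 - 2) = 6*n^5 - 14*n^4 + 4*n^2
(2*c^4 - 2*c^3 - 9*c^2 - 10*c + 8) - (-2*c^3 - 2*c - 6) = 2*c^4 - 9*c^2 - 8*c + 14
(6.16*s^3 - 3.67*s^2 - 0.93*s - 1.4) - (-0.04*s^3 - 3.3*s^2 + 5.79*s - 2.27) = 6.2*s^3 - 0.37*s^2 - 6.72*s + 0.87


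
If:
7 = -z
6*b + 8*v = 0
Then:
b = -4*v/3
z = -7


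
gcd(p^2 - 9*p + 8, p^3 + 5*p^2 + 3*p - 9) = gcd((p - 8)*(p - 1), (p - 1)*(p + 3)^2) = p - 1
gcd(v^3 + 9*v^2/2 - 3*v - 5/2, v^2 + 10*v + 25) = v + 5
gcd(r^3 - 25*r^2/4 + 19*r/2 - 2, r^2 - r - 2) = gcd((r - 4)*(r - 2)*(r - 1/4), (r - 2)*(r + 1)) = r - 2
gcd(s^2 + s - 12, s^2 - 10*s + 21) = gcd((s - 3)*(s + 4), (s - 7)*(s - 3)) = s - 3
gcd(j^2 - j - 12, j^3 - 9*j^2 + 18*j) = 1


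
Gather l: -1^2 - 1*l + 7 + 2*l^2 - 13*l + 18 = 2*l^2 - 14*l + 24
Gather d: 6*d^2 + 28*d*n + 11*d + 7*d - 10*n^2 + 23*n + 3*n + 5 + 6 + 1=6*d^2 + d*(28*n + 18) - 10*n^2 + 26*n + 12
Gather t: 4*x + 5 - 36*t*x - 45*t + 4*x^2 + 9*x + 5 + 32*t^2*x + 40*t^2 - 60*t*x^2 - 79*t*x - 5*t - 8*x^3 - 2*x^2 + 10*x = t^2*(32*x + 40) + t*(-60*x^2 - 115*x - 50) - 8*x^3 + 2*x^2 + 23*x + 10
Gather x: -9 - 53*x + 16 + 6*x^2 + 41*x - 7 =6*x^2 - 12*x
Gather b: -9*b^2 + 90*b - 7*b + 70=-9*b^2 + 83*b + 70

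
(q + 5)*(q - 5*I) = q^2 + 5*q - 5*I*q - 25*I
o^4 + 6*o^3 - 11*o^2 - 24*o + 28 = (o - 2)*(o - 1)*(o + 2)*(o + 7)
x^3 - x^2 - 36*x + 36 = (x - 6)*(x - 1)*(x + 6)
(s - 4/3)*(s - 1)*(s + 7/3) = s^3 - 37*s/9 + 28/9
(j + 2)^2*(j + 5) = j^3 + 9*j^2 + 24*j + 20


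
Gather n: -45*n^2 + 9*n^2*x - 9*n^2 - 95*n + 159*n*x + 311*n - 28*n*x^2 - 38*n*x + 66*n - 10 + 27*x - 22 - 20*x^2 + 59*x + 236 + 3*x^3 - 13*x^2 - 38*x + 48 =n^2*(9*x - 54) + n*(-28*x^2 + 121*x + 282) + 3*x^3 - 33*x^2 + 48*x + 252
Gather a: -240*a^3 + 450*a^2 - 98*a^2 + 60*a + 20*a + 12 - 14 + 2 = -240*a^3 + 352*a^2 + 80*a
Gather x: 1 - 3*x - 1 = -3*x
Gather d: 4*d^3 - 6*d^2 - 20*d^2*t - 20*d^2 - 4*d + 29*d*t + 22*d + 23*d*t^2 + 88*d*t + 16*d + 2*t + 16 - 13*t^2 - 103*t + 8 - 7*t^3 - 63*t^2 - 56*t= 4*d^3 + d^2*(-20*t - 26) + d*(23*t^2 + 117*t + 34) - 7*t^3 - 76*t^2 - 157*t + 24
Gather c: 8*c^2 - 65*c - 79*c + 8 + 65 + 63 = 8*c^2 - 144*c + 136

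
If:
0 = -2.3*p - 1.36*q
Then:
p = -0.591304347826087*q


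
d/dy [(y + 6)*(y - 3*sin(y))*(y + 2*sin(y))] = (y + 6)*(y - 3*sin(y))*(2*cos(y) + 1) - (y + 6)*(y + 2*sin(y))*(3*cos(y) - 1) + (y - 3*sin(y))*(y + 2*sin(y))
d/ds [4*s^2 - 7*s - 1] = 8*s - 7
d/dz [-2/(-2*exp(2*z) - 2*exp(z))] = (-2*exp(z) - 1)*exp(-z)/(exp(z) + 1)^2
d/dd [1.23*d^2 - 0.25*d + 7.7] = 2.46*d - 0.25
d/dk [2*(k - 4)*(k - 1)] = 4*k - 10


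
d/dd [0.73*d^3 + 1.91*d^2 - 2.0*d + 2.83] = 2.19*d^2 + 3.82*d - 2.0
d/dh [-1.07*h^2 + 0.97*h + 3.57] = 0.97 - 2.14*h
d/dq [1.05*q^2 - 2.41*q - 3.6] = 2.1*q - 2.41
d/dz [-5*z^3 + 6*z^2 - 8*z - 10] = -15*z^2 + 12*z - 8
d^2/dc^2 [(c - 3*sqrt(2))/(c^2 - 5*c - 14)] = 2*(-(c - 3*sqrt(2))*(2*c - 5)^2 + (-3*c + 3*sqrt(2) + 5)*(-c^2 + 5*c + 14))/(-c^2 + 5*c + 14)^3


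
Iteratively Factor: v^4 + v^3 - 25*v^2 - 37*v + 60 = (v + 4)*(v^3 - 3*v^2 - 13*v + 15) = (v + 3)*(v + 4)*(v^2 - 6*v + 5) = (v - 5)*(v + 3)*(v + 4)*(v - 1)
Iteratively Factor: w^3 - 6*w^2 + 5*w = (w - 1)*(w^2 - 5*w) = w*(w - 1)*(w - 5)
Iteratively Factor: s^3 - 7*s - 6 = (s + 1)*(s^2 - s - 6) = (s - 3)*(s + 1)*(s + 2)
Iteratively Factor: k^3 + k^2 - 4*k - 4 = (k - 2)*(k^2 + 3*k + 2) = (k - 2)*(k + 1)*(k + 2)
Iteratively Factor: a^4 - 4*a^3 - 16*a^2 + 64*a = (a + 4)*(a^3 - 8*a^2 + 16*a) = (a - 4)*(a + 4)*(a^2 - 4*a) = a*(a - 4)*(a + 4)*(a - 4)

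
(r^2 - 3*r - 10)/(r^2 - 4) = (r - 5)/(r - 2)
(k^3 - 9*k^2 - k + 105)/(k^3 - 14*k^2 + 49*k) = (k^2 - 2*k - 15)/(k*(k - 7))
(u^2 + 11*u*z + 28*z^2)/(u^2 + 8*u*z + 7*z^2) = (u + 4*z)/(u + z)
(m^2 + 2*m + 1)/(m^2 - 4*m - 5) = (m + 1)/(m - 5)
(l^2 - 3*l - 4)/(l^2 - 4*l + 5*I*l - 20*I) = (l + 1)/(l + 5*I)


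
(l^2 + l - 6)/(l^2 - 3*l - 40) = (-l^2 - l + 6)/(-l^2 + 3*l + 40)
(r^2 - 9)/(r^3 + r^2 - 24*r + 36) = (r + 3)/(r^2 + 4*r - 12)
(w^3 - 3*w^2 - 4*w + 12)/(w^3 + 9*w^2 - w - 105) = (w^2 - 4)/(w^2 + 12*w + 35)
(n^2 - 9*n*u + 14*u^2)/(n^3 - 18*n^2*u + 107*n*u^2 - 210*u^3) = (n - 2*u)/(n^2 - 11*n*u + 30*u^2)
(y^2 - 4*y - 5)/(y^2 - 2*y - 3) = (y - 5)/(y - 3)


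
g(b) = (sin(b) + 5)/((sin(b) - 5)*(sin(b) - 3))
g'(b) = cos(b)/((sin(b) - 5)*(sin(b) - 3)) - (sin(b) + 5)*cos(b)/((sin(b) - 5)*(sin(b) - 3)^2) - (sin(b) + 5)*cos(b)/((sin(b) - 5)^2*(sin(b) - 3)) = (-10*sin(b) + cos(b)^2 + 54)*cos(b)/((sin(b) - 5)^2*(sin(b) - 3)^2)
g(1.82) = 0.73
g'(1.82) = -0.16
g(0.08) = 0.35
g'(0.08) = 0.26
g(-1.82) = 0.17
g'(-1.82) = -0.03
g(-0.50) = 0.24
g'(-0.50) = 0.14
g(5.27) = 0.18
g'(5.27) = 0.07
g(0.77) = 0.57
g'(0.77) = 0.35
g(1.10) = 0.68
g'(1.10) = 0.27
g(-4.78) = 0.75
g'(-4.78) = 0.05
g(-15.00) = 0.21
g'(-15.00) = -0.11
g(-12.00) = 0.50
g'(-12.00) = 0.34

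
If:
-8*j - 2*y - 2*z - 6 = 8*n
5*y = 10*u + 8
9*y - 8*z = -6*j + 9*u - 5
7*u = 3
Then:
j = 4*z/3 - 407/105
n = 211/84 - 19*z/12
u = 3/7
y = 86/35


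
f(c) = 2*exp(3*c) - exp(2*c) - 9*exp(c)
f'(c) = 6*exp(3*c) - 2*exp(2*c) - 9*exp(c)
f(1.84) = 402.95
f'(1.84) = 1361.85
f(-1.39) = -2.27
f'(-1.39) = -2.27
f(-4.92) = -0.07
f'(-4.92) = -0.07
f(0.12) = -8.55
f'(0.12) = -4.09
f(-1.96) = -1.28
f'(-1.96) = -1.29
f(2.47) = 3058.68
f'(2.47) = 9528.62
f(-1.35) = -2.37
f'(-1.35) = -2.36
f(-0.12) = -7.37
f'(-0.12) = -5.37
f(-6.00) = -0.02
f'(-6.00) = -0.02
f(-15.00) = 0.00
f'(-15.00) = 0.00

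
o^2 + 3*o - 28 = (o - 4)*(o + 7)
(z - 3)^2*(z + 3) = z^3 - 3*z^2 - 9*z + 27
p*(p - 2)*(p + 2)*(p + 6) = p^4 + 6*p^3 - 4*p^2 - 24*p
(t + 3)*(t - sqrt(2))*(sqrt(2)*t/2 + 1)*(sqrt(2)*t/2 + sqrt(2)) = t^4/2 + 5*t^3/2 + 2*t^2 - 5*t - 6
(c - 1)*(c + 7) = c^2 + 6*c - 7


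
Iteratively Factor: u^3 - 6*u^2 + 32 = (u + 2)*(u^2 - 8*u + 16) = (u - 4)*(u + 2)*(u - 4)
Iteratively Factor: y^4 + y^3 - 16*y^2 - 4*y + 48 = (y + 4)*(y^3 - 3*y^2 - 4*y + 12) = (y + 2)*(y + 4)*(y^2 - 5*y + 6) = (y - 2)*(y + 2)*(y + 4)*(y - 3)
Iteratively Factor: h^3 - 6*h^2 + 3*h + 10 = (h + 1)*(h^2 - 7*h + 10) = (h - 5)*(h + 1)*(h - 2)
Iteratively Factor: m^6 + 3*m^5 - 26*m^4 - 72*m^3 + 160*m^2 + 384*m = (m - 4)*(m^5 + 7*m^4 + 2*m^3 - 64*m^2 - 96*m) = m*(m - 4)*(m^4 + 7*m^3 + 2*m^2 - 64*m - 96) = m*(m - 4)*(m + 4)*(m^3 + 3*m^2 - 10*m - 24) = m*(m - 4)*(m + 4)^2*(m^2 - m - 6) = m*(m - 4)*(m + 2)*(m + 4)^2*(m - 3)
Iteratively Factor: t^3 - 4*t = (t + 2)*(t^2 - 2*t) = (t - 2)*(t + 2)*(t)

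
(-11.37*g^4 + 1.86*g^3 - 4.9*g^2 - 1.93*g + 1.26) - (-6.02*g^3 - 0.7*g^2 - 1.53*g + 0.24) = -11.37*g^4 + 7.88*g^3 - 4.2*g^2 - 0.4*g + 1.02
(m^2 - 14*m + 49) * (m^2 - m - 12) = m^4 - 15*m^3 + 51*m^2 + 119*m - 588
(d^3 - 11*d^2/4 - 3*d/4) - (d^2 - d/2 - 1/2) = d^3 - 15*d^2/4 - d/4 + 1/2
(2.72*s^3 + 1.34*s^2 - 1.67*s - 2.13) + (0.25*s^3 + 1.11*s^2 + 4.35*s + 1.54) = 2.97*s^3 + 2.45*s^2 + 2.68*s - 0.59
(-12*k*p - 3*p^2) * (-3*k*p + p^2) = 36*k^2*p^2 - 3*k*p^3 - 3*p^4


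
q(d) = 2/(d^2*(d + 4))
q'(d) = -2/(d^2*(d + 4)^2) - 4/(d^3*(d + 4))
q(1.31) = 0.22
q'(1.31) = -0.38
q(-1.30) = 0.44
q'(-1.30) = 0.51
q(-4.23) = -0.49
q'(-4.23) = -2.34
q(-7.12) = -0.01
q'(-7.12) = -0.01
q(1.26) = 0.24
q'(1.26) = -0.43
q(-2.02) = 0.25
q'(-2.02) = 0.12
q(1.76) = 0.11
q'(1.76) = -0.15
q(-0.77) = 1.04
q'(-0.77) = 2.39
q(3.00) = 0.03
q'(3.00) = -0.03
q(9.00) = 0.00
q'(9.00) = 0.00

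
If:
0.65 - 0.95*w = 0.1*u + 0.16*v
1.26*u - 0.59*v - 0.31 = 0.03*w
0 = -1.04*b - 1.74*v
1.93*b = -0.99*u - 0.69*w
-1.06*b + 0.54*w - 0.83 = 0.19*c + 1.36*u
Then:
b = -0.41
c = -3.06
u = 0.37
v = 0.24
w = 0.60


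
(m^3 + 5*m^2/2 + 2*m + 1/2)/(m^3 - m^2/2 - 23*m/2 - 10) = (2*m^2 + 3*m + 1)/(2*m^2 - 3*m - 20)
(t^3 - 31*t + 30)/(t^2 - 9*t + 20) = (t^2 + 5*t - 6)/(t - 4)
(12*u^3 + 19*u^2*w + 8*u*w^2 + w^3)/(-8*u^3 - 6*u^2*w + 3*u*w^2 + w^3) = (-3*u - w)/(2*u - w)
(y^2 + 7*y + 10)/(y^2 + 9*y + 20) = (y + 2)/(y + 4)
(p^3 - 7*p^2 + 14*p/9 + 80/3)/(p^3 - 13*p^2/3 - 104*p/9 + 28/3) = (9*p^2 - 9*p - 40)/(9*p^2 + 15*p - 14)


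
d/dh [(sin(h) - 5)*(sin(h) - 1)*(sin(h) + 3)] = (3*sin(h)^2 - 6*sin(h) - 13)*cos(h)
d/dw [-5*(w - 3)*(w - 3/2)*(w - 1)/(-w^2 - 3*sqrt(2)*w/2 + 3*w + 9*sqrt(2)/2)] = 5*(4*w^2 + 12*sqrt(2)*w - 15*sqrt(2) - 6)/(2*(2*w^2 + 6*sqrt(2)*w + 9))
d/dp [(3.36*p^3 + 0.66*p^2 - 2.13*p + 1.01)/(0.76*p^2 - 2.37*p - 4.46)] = (2.5536*p^4 - 15.9264*p^3 - 44.9022*p^2 - 7.4224*p + 11.8935)/(0.5776*p^4 - 3.6024*p^3 - 1.1623*p^2 + 21.1404*p + 19.8916)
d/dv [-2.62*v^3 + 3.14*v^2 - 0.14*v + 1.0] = -7.86*v^2 + 6.28*v - 0.14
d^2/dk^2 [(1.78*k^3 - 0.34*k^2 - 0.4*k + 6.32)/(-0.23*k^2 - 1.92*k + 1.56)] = (1.11022302462516e-16*k^5 - 14.65888*k^3 + 30.71472*k^2 - 41.8752*k - 47.08032)/(0.012167*k^6 + 0.304704*k^5 + 2.296044*k^4 + 2.944512*k^3 - 15.573168*k^2 + 14.017536*k - 3.796416)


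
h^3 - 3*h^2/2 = h^2*(h - 3/2)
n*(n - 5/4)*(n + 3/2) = n^3 + n^2/4 - 15*n/8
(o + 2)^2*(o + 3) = o^3 + 7*o^2 + 16*o + 12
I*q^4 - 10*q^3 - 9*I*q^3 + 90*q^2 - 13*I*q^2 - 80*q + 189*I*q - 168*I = (q - 8)*(q + 3*I)*(q + 7*I)*(I*q - I)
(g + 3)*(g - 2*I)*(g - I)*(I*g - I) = I*g^4 + 3*g^3 + 2*I*g^3 + 6*g^2 - 5*I*g^2 - 9*g - 4*I*g + 6*I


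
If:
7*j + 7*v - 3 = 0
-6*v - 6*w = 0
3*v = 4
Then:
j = -19/21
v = 4/3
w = -4/3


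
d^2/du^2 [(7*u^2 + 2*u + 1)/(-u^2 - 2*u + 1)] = 8*(3*u^3 - 6*u^2 - 3*u - 4)/(u^6 + 6*u^5 + 9*u^4 - 4*u^3 - 9*u^2 + 6*u - 1)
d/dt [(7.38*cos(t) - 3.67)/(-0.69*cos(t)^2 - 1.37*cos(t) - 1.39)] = (-5.0922*cos(t)^2 + 5.0646*cos(t) + 15.2861)*sin(t)/(0.4761*cos(t)^4 + 1.8906*cos(t)^3 + 3.7951*cos(t)^2 + 3.8086*cos(t) + 1.9321)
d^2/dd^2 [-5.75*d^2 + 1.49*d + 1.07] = -11.5000000000000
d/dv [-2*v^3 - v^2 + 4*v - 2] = -6*v^2 - 2*v + 4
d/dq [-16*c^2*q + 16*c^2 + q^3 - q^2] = -16*c^2 + 3*q^2 - 2*q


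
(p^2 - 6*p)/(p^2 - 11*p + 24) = p*(p - 6)/(p^2 - 11*p + 24)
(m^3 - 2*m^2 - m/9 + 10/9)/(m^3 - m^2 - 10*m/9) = (m - 1)/m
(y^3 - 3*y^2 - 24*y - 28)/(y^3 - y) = (y^3 - 3*y^2 - 24*y - 28)/(y^3 - y)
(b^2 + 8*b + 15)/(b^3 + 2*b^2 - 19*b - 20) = (b + 3)/(b^2 - 3*b - 4)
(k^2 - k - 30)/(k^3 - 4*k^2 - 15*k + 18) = (k + 5)/(k^2 + 2*k - 3)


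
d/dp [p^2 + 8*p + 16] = 2*p + 8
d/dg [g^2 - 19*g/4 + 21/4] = 2*g - 19/4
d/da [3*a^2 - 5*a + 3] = 6*a - 5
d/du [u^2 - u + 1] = 2*u - 1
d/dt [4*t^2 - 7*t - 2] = 8*t - 7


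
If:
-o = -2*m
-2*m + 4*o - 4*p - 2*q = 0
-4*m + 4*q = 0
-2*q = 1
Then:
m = -1/2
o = -1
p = -1/2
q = -1/2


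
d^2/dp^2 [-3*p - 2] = 0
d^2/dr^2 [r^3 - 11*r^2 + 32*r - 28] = 6*r - 22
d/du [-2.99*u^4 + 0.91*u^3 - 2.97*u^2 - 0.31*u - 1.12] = -11.96*u^3 + 2.73*u^2 - 5.94*u - 0.31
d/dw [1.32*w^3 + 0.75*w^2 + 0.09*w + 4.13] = 3.96*w^2 + 1.5*w + 0.09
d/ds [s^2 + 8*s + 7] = 2*s + 8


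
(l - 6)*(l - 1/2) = l^2 - 13*l/2 + 3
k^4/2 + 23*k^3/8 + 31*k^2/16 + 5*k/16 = k*(k/2 + 1/4)*(k + 1/4)*(k + 5)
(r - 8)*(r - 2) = r^2 - 10*r + 16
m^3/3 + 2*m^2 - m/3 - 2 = (m/3 + 1/3)*(m - 1)*(m + 6)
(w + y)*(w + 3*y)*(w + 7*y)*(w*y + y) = w^4*y + 11*w^3*y^2 + w^3*y + 31*w^2*y^3 + 11*w^2*y^2 + 21*w*y^4 + 31*w*y^3 + 21*y^4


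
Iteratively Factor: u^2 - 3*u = (u - 3)*(u)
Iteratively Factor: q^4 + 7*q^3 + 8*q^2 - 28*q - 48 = (q - 2)*(q^3 + 9*q^2 + 26*q + 24) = (q - 2)*(q + 4)*(q^2 + 5*q + 6) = (q - 2)*(q + 2)*(q + 4)*(q + 3)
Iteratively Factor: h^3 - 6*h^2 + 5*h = (h)*(h^2 - 6*h + 5) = h*(h - 1)*(h - 5)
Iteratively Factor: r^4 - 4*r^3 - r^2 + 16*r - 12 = (r - 3)*(r^3 - r^2 - 4*r + 4) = (r - 3)*(r + 2)*(r^2 - 3*r + 2) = (r - 3)*(r - 2)*(r + 2)*(r - 1)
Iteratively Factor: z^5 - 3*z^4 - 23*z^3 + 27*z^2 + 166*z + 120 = (z + 1)*(z^4 - 4*z^3 - 19*z^2 + 46*z + 120) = (z - 5)*(z + 1)*(z^3 + z^2 - 14*z - 24) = (z - 5)*(z + 1)*(z + 3)*(z^2 - 2*z - 8) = (z - 5)*(z + 1)*(z + 2)*(z + 3)*(z - 4)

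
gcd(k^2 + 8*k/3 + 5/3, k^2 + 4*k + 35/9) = k + 5/3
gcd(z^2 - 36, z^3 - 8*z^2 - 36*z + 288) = z^2 - 36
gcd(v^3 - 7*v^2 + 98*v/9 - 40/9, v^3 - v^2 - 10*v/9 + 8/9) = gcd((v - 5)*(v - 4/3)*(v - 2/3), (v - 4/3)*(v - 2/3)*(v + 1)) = v^2 - 2*v + 8/9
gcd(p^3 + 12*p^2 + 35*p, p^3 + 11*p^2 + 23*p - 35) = p^2 + 12*p + 35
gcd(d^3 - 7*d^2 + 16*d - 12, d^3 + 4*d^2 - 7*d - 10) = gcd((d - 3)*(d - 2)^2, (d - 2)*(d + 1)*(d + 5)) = d - 2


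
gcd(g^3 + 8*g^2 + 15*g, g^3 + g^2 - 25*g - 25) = g + 5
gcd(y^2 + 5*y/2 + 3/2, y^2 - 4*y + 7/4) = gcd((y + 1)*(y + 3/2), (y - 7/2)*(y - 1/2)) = 1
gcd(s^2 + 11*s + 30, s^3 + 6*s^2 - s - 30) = s + 5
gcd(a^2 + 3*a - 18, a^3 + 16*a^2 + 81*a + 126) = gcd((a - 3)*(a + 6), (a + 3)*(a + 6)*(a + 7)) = a + 6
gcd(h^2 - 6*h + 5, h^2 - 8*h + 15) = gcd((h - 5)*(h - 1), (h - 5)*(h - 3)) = h - 5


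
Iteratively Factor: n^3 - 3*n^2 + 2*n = (n - 1)*(n^2 - 2*n) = (n - 2)*(n - 1)*(n)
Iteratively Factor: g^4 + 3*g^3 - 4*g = (g)*(g^3 + 3*g^2 - 4) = g*(g + 2)*(g^2 + g - 2) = g*(g - 1)*(g + 2)*(g + 2)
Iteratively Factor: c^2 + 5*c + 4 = (c + 4)*(c + 1)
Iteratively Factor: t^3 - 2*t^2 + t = (t - 1)*(t^2 - t) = t*(t - 1)*(t - 1)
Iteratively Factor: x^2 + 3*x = (x + 3)*(x)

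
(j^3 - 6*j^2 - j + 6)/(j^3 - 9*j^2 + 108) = (j^2 - 1)/(j^2 - 3*j - 18)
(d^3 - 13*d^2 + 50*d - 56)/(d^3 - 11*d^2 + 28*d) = (d - 2)/d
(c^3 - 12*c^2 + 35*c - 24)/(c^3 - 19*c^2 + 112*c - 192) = (c - 1)/(c - 8)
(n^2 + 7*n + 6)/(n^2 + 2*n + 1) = (n + 6)/(n + 1)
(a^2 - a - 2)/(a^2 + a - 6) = (a + 1)/(a + 3)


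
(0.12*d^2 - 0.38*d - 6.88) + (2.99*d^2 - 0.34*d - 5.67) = 3.11*d^2 - 0.72*d - 12.55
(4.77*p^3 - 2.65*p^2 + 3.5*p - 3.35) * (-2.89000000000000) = -13.7853*p^3 + 7.6585*p^2 - 10.115*p + 9.6815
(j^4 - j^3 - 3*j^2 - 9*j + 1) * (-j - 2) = -j^5 - j^4 + 5*j^3 + 15*j^2 + 17*j - 2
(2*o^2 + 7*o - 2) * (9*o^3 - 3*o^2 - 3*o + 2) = 18*o^5 + 57*o^4 - 45*o^3 - 11*o^2 + 20*o - 4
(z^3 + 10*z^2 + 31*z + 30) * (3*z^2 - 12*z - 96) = 3*z^5 + 18*z^4 - 123*z^3 - 1242*z^2 - 3336*z - 2880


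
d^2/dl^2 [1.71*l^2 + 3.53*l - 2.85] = 3.42000000000000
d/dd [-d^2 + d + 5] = 1 - 2*d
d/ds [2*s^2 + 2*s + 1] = 4*s + 2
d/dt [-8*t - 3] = -8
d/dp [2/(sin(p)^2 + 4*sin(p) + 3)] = -4*(sin(p) + 2)*cos(p)/(sin(p)^2 + 4*sin(p) + 3)^2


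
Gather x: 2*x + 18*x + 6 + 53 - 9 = 20*x + 50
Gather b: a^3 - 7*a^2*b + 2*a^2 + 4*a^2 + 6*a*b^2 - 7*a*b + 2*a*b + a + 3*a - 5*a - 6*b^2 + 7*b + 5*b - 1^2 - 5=a^3 + 6*a^2 - a + b^2*(6*a - 6) + b*(-7*a^2 - 5*a + 12) - 6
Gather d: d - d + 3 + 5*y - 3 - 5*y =0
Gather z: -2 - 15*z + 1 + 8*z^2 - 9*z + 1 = 8*z^2 - 24*z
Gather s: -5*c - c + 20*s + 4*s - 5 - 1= -6*c + 24*s - 6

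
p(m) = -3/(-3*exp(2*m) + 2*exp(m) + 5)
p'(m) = -3*(6*exp(2*m) - 2*exp(m))/(-3*exp(2*m) + 2*exp(m) + 5)^2 = (6 - 18*exp(m))*exp(m)/(-3*exp(2*m) + 2*exp(m) + 5)^2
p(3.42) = 0.00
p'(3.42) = -0.00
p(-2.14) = -0.58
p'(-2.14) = 0.02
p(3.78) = 0.00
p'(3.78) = -0.00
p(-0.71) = -0.57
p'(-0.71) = -0.05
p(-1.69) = -0.57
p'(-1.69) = 0.02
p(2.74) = 0.00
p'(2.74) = -0.01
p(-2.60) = -0.58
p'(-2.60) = 0.01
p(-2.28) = -0.58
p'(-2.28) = 0.02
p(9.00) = 0.00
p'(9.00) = 0.00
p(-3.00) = -0.59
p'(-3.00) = 0.01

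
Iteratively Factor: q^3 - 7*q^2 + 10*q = (q - 5)*(q^2 - 2*q) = q*(q - 5)*(q - 2)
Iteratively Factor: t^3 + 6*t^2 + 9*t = (t + 3)*(t^2 + 3*t) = (t + 3)^2*(t)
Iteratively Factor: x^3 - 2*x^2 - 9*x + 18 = (x - 2)*(x^2 - 9) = (x - 2)*(x + 3)*(x - 3)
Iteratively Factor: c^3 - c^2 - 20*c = (c - 5)*(c^2 + 4*c) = (c - 5)*(c + 4)*(c)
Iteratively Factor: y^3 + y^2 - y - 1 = (y - 1)*(y^2 + 2*y + 1) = (y - 1)*(y + 1)*(y + 1)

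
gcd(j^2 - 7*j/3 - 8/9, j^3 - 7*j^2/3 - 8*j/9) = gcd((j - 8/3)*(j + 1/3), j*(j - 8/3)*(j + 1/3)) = j^2 - 7*j/3 - 8/9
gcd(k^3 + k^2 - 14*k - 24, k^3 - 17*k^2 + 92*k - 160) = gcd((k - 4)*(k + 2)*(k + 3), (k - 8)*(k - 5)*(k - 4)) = k - 4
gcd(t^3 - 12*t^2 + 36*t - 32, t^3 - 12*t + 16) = t^2 - 4*t + 4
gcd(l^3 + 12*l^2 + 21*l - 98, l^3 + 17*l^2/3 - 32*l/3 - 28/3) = l^2 + 5*l - 14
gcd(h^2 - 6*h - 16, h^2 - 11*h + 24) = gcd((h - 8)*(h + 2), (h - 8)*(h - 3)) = h - 8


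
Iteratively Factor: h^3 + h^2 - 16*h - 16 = (h + 1)*(h^2 - 16) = (h + 1)*(h + 4)*(h - 4)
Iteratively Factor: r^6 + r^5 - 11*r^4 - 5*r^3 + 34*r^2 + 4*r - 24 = (r - 2)*(r^5 + 3*r^4 - 5*r^3 - 15*r^2 + 4*r + 12) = (r - 2)*(r + 3)*(r^4 - 5*r^2 + 4) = (r - 2)*(r + 2)*(r + 3)*(r^3 - 2*r^2 - r + 2) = (r - 2)*(r + 1)*(r + 2)*(r + 3)*(r^2 - 3*r + 2) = (r - 2)^2*(r + 1)*(r + 2)*(r + 3)*(r - 1)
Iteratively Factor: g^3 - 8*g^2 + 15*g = (g - 5)*(g^2 - 3*g) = (g - 5)*(g - 3)*(g)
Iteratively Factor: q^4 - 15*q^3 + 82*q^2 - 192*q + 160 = (q - 5)*(q^3 - 10*q^2 + 32*q - 32) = (q - 5)*(q - 2)*(q^2 - 8*q + 16) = (q - 5)*(q - 4)*(q - 2)*(q - 4)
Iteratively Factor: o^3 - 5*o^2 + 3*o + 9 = (o - 3)*(o^2 - 2*o - 3) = (o - 3)*(o + 1)*(o - 3)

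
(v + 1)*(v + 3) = v^2 + 4*v + 3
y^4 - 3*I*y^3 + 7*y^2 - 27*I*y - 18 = (y - 3*I)*(y - 2*I)*(y - I)*(y + 3*I)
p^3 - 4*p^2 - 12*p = p*(p - 6)*(p + 2)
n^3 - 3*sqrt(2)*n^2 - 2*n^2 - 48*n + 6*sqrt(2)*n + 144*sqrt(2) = (n - 8)*(n + 6)*(n - 3*sqrt(2))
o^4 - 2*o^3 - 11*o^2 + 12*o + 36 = (o - 3)^2*(o + 2)^2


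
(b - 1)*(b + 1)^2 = b^3 + b^2 - b - 1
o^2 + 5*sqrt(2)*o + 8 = (o + sqrt(2))*(o + 4*sqrt(2))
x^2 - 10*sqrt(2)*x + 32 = (x - 8*sqrt(2))*(x - 2*sqrt(2))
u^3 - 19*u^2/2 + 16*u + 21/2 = (u - 7)*(u - 3)*(u + 1/2)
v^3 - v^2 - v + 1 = (v - 1)^2*(v + 1)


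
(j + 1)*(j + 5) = j^2 + 6*j + 5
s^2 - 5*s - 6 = (s - 6)*(s + 1)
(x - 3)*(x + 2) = x^2 - x - 6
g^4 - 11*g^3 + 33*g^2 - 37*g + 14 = (g - 7)*(g - 2)*(g - 1)^2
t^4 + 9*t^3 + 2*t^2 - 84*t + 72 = (t - 2)*(t - 1)*(t + 6)^2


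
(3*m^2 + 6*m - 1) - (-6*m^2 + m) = 9*m^2 + 5*m - 1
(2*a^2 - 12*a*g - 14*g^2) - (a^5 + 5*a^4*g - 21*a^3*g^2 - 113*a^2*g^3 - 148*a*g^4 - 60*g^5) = -a^5 - 5*a^4*g + 21*a^3*g^2 + 113*a^2*g^3 + 2*a^2 + 148*a*g^4 - 12*a*g + 60*g^5 - 14*g^2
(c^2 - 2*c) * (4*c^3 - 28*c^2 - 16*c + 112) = 4*c^5 - 36*c^4 + 40*c^3 + 144*c^2 - 224*c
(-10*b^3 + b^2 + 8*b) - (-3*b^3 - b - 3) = -7*b^3 + b^2 + 9*b + 3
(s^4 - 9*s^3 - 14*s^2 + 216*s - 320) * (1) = s^4 - 9*s^3 - 14*s^2 + 216*s - 320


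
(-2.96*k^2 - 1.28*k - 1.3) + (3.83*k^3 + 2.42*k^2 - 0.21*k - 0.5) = 3.83*k^3 - 0.54*k^2 - 1.49*k - 1.8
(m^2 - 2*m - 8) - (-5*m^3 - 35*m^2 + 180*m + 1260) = 5*m^3 + 36*m^2 - 182*m - 1268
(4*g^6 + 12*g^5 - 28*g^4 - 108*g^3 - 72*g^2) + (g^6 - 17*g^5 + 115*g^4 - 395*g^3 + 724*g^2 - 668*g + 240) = 5*g^6 - 5*g^5 + 87*g^4 - 503*g^3 + 652*g^2 - 668*g + 240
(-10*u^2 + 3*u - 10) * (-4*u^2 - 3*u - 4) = 40*u^4 + 18*u^3 + 71*u^2 + 18*u + 40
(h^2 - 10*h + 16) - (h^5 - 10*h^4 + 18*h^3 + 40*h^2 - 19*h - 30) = -h^5 + 10*h^4 - 18*h^3 - 39*h^2 + 9*h + 46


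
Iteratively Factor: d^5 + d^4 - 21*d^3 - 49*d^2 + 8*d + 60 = (d + 2)*(d^4 - d^3 - 19*d^2 - 11*d + 30) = (d - 1)*(d + 2)*(d^3 - 19*d - 30) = (d - 5)*(d - 1)*(d + 2)*(d^2 + 5*d + 6) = (d - 5)*(d - 1)*(d + 2)*(d + 3)*(d + 2)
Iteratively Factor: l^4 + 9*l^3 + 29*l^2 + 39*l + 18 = (l + 1)*(l^3 + 8*l^2 + 21*l + 18) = (l + 1)*(l + 3)*(l^2 + 5*l + 6) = (l + 1)*(l + 2)*(l + 3)*(l + 3)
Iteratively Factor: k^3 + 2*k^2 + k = (k)*(k^2 + 2*k + 1) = k*(k + 1)*(k + 1)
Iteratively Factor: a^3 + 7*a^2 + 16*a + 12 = (a + 3)*(a^2 + 4*a + 4) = (a + 2)*(a + 3)*(a + 2)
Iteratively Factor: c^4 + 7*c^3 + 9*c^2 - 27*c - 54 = (c + 3)*(c^3 + 4*c^2 - 3*c - 18) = (c + 3)^2*(c^2 + c - 6) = (c + 3)^3*(c - 2)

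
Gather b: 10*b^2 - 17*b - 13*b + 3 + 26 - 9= 10*b^2 - 30*b + 20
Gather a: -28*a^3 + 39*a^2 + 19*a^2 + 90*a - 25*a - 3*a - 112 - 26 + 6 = -28*a^3 + 58*a^2 + 62*a - 132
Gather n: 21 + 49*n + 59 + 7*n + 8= 56*n + 88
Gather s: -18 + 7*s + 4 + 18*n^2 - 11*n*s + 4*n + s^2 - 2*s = 18*n^2 + 4*n + s^2 + s*(5 - 11*n) - 14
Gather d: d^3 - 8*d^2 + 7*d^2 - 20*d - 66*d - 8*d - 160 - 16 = d^3 - d^2 - 94*d - 176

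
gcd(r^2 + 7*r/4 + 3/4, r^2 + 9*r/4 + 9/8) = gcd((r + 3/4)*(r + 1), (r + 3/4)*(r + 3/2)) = r + 3/4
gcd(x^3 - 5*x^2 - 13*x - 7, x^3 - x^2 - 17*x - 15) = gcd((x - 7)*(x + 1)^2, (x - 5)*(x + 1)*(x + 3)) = x + 1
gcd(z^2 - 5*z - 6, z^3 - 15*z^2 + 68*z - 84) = z - 6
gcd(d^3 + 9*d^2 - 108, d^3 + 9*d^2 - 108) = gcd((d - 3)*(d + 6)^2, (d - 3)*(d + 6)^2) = d^3 + 9*d^2 - 108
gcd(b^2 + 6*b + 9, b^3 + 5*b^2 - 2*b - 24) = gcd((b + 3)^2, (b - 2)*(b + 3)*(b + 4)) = b + 3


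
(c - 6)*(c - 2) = c^2 - 8*c + 12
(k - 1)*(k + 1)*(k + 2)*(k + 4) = k^4 + 6*k^3 + 7*k^2 - 6*k - 8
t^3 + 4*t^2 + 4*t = t*(t + 2)^2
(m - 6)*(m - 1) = m^2 - 7*m + 6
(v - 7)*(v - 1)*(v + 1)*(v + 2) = v^4 - 5*v^3 - 15*v^2 + 5*v + 14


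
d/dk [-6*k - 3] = -6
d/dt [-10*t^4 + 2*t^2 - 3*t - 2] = -40*t^3 + 4*t - 3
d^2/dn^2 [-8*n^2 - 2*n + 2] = -16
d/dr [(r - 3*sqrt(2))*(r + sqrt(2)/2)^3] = (r - 17*sqrt(2)/8)*(2*r + sqrt(2))^2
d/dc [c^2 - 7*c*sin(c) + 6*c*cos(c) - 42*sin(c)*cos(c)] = -6*c*sin(c) - 7*c*cos(c) + 2*c - 7*sin(c) + 6*cos(c) - 42*cos(2*c)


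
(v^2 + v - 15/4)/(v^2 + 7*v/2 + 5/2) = (v - 3/2)/(v + 1)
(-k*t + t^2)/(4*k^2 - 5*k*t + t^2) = t/(-4*k + t)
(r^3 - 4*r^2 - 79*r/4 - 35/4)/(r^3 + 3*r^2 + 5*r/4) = (r - 7)/r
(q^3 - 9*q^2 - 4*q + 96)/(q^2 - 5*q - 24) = q - 4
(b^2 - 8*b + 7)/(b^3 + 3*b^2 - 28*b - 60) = (b^2 - 8*b + 7)/(b^3 + 3*b^2 - 28*b - 60)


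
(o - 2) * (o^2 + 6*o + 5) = o^3 + 4*o^2 - 7*o - 10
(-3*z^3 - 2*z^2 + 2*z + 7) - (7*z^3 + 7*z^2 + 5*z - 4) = -10*z^3 - 9*z^2 - 3*z + 11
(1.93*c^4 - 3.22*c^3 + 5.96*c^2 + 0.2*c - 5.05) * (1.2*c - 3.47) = 2.316*c^5 - 10.5611*c^4 + 18.3254*c^3 - 20.4412*c^2 - 6.754*c + 17.5235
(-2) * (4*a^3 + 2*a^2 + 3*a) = -8*a^3 - 4*a^2 - 6*a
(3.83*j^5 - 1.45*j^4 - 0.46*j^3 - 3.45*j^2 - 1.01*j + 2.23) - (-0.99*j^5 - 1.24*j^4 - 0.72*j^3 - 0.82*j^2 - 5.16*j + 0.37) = 4.82*j^5 - 0.21*j^4 + 0.26*j^3 - 2.63*j^2 + 4.15*j + 1.86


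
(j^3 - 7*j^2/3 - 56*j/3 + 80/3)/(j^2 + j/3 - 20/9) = 3*(j^2 - j - 20)/(3*j + 5)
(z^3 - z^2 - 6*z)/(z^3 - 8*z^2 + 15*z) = (z + 2)/(z - 5)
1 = 1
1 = 1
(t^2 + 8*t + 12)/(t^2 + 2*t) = (t + 6)/t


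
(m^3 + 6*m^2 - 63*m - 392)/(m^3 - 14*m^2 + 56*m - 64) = (m^2 + 14*m + 49)/(m^2 - 6*m + 8)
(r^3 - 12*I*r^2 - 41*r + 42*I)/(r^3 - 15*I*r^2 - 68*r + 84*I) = (r - 3*I)/(r - 6*I)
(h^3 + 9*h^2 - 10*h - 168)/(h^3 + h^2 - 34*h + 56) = (h + 6)/(h - 2)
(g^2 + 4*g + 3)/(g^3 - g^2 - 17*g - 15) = 1/(g - 5)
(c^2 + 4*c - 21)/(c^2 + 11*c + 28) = (c - 3)/(c + 4)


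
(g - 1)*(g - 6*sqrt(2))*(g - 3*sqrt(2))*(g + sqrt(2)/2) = g^4 - 17*sqrt(2)*g^3/2 - g^3 + 17*sqrt(2)*g^2/2 + 27*g^2 - 27*g + 18*sqrt(2)*g - 18*sqrt(2)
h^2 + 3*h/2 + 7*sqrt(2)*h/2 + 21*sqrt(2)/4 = (h + 3/2)*(h + 7*sqrt(2)/2)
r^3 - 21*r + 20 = (r - 4)*(r - 1)*(r + 5)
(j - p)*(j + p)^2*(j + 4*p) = j^4 + 5*j^3*p + 3*j^2*p^2 - 5*j*p^3 - 4*p^4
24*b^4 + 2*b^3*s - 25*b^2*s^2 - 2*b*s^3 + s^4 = (-6*b + s)*(-b + s)*(b + s)*(4*b + s)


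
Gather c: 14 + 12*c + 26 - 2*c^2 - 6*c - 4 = -2*c^2 + 6*c + 36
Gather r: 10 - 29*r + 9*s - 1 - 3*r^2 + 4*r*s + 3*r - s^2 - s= -3*r^2 + r*(4*s - 26) - s^2 + 8*s + 9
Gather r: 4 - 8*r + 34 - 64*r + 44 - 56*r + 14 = 96 - 128*r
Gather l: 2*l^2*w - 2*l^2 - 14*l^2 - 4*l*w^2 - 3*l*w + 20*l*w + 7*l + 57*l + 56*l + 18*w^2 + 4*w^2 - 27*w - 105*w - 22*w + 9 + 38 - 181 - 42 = l^2*(2*w - 16) + l*(-4*w^2 + 17*w + 120) + 22*w^2 - 154*w - 176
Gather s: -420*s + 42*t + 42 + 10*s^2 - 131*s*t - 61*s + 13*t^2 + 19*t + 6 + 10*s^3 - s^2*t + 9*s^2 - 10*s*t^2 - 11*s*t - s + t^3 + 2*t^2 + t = 10*s^3 + s^2*(19 - t) + s*(-10*t^2 - 142*t - 482) + t^3 + 15*t^2 + 62*t + 48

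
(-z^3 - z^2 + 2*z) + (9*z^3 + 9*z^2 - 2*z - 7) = 8*z^3 + 8*z^2 - 7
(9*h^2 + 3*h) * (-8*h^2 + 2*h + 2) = -72*h^4 - 6*h^3 + 24*h^2 + 6*h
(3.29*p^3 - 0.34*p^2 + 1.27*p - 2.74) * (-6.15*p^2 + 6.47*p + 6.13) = -20.2335*p^5 + 23.3773*p^4 + 10.1574*p^3 + 22.9837*p^2 - 9.9427*p - 16.7962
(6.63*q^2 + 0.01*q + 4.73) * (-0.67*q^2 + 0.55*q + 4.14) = -4.4421*q^4 + 3.6398*q^3 + 24.2846*q^2 + 2.6429*q + 19.5822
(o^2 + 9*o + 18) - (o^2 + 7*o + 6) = 2*o + 12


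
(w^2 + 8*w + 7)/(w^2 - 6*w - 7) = (w + 7)/(w - 7)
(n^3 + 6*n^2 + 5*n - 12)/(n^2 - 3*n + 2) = (n^2 + 7*n + 12)/(n - 2)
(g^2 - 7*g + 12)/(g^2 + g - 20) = (g - 3)/(g + 5)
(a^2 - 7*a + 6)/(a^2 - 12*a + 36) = (a - 1)/(a - 6)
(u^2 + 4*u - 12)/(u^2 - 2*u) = (u + 6)/u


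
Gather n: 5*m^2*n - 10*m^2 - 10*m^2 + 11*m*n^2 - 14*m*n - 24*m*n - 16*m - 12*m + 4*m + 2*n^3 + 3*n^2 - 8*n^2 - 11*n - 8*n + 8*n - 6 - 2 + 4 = -20*m^2 - 24*m + 2*n^3 + n^2*(11*m - 5) + n*(5*m^2 - 38*m - 11) - 4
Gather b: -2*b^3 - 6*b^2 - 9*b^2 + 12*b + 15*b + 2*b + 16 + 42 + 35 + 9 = -2*b^3 - 15*b^2 + 29*b + 102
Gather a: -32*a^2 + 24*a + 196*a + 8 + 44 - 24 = -32*a^2 + 220*a + 28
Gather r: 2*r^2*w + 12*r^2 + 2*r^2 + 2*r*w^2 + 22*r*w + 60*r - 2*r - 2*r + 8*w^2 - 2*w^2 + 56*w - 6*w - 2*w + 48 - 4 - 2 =r^2*(2*w + 14) + r*(2*w^2 + 22*w + 56) + 6*w^2 + 48*w + 42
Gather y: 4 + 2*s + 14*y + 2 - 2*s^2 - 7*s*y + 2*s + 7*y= -2*s^2 + 4*s + y*(21 - 7*s) + 6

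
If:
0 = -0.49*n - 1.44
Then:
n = -2.94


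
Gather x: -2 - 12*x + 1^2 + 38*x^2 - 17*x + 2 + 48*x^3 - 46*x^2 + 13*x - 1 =48*x^3 - 8*x^2 - 16*x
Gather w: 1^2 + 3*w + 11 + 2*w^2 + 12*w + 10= 2*w^2 + 15*w + 22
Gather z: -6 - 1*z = -z - 6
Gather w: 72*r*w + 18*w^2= 72*r*w + 18*w^2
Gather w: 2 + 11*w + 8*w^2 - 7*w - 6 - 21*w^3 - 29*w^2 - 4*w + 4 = -21*w^3 - 21*w^2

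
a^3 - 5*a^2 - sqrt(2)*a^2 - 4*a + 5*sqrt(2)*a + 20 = (a - 5)*(a - 2*sqrt(2))*(a + sqrt(2))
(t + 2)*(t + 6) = t^2 + 8*t + 12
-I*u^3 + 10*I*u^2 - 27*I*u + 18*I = (u - 6)*(u - 3)*(-I*u + I)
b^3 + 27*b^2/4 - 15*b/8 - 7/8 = (b - 1/2)*(b + 1/4)*(b + 7)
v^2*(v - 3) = v^3 - 3*v^2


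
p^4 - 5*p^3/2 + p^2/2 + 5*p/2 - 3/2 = (p - 3/2)*(p - 1)^2*(p + 1)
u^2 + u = u*(u + 1)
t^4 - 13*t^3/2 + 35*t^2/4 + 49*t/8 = t*(t - 7/2)^2*(t + 1/2)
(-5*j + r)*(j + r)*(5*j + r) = -25*j^3 - 25*j^2*r + j*r^2 + r^3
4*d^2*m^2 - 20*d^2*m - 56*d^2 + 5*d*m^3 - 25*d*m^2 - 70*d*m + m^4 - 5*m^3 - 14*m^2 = (d + m)*(4*d + m)*(m - 7)*(m + 2)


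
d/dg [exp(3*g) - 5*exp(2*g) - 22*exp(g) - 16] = (3*exp(2*g) - 10*exp(g) - 22)*exp(g)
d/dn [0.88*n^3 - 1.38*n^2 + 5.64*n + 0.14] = 2.64*n^2 - 2.76*n + 5.64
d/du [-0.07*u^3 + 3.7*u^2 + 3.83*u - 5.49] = -0.21*u^2 + 7.4*u + 3.83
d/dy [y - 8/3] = 1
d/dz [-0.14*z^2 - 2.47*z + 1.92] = -0.28*z - 2.47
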